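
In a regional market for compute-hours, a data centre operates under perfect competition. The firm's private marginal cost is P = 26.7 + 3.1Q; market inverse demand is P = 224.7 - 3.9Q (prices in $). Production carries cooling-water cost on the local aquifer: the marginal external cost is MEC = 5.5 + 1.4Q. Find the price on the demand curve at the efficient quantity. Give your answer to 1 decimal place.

P = $135.3

Social marginal cost = private MC + MEC = 32.2 + 4.5Q.
Set SMC = demand: 32.2 + 4.5Q = 224.7 - 3.9Q → Q* = 22.9167.
Consumer price on the demand curve at Q*: 224.7 − 3.9×22.9167 = 135.3249.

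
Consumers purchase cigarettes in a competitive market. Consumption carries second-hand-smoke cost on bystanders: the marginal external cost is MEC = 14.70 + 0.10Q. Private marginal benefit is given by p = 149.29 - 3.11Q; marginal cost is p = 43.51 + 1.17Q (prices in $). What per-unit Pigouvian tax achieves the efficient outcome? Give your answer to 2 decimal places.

Social marginal benefit = demand − MEC = 134.59 - 3.21Q.
Set SMB = MC: 134.59 - 3.21Q = 43.51 + 1.17Q → Q* = 20.7945.
The Pigouvian tax equals MEC at Q*: 14.70 + 0.10×20.7945 = 16.7795.

tax = $16.78 per unit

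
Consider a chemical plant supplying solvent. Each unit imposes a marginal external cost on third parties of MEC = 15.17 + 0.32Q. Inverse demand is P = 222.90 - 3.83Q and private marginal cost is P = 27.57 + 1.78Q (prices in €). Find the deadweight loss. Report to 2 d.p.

DWL = €58.37

Market equilibrium (private): 27.57 + 1.78Q = 222.90 - 3.83Q → Q_m = 34.8182.
Social marginal cost = private MC + MEC = 42.74 + 2.10Q.
Set SMC = demand: 42.74 + 2.10Q = 222.90 - 3.83Q → Q* = 30.3811.
Height of the DWL triangle at Q_m is SMC(Q_m) − demand(Q_m) = MEC(Q_m) = 26.3118.
DWL = ½ × 4.4371 × 26.3118 = 58.3740.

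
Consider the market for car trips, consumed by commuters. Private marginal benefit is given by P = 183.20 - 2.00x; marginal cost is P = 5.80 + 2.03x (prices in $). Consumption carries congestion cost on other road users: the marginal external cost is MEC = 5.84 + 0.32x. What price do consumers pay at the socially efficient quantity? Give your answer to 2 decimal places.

Social marginal benefit = demand − MEC = 177.36 - 2.32x.
Set SMB = MC: 177.36 - 2.32x = 5.80 + 2.03x → x* = 39.4391.
Consumer price on the demand curve at x*: 183.20 − 2.00×39.4391 = 104.3218.

P = $104.32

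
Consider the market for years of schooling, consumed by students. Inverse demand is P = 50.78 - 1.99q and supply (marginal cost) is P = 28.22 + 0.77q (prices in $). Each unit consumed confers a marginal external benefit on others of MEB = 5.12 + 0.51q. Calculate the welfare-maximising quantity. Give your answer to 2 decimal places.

q* = 12.30

Social marginal benefit = demand + MEB = 55.90 - 1.48q.
Set SMB = MC: 55.90 - 1.48q = 28.22 + 0.77q → q* = 12.3022.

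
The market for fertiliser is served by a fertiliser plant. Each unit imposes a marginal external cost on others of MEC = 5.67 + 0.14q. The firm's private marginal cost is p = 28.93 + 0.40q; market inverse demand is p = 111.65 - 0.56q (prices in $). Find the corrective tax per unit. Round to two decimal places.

Social marginal cost = private MC + MEC = 34.60 + 0.54q.
Set SMC = demand: 34.60 + 0.54q = 111.65 - 0.56q → q* = 70.0455.
The Pigouvian tax equals MEC at q*: 5.67 + 0.14×70.0455 = 15.4764.

tax = $15.48 per unit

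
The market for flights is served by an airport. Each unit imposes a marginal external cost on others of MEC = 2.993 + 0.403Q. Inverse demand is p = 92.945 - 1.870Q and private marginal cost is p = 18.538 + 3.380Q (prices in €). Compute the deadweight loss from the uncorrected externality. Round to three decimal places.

DWL = €6.702

Market equilibrium (private): 18.538 + 3.380Q = 92.945 - 1.870Q → Q_m = 14.1728.
Social marginal cost = private MC + MEC = 21.531 + 3.783Q.
Set SMC = demand: 21.531 + 3.783Q = 92.945 - 1.870Q → Q* = 12.6329.
The loss is the area between SMC and demand from Q* to Q_m; with linear curves that's a triangle of height MEC(Q_m).
DWL = ½ × 1.5399 × 8.7046 = 6.7021.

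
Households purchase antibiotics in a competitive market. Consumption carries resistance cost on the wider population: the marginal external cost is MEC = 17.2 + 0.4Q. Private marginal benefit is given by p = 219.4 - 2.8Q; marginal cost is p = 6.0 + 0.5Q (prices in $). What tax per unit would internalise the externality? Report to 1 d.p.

Social marginal benefit = demand − MEC = 202.2 - 3.2Q.
Set SMB = MC: 202.2 - 3.2Q = 6.0 + 0.5Q → Q* = 53.0270.
The Pigouvian tax equals MEC at Q*: 17.2 + 0.4×53.0270 = 38.4108.

tax = $38.4 per unit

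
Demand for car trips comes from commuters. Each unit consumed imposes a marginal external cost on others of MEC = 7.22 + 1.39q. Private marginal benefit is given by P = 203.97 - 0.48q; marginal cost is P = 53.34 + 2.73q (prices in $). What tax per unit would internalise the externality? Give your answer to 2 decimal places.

Social marginal benefit = demand − MEC = 196.75 - 1.87q.
Set SMB = MC: 196.75 - 1.87q = 53.34 + 2.73q → q* = 31.1761.
The Pigouvian tax equals MEC at q*: 7.22 + 1.39×31.1761 = 50.5548.

tax = $50.55 per unit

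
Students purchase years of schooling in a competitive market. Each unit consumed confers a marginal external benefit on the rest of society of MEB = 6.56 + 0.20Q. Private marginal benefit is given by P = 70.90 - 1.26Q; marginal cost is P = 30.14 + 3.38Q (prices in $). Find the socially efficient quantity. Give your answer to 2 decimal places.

Q* = 10.66

Social marginal benefit = demand + MEB = 77.46 - 1.06Q.
Set SMB = MC: 77.46 - 1.06Q = 30.14 + 3.38Q → Q* = 10.6577.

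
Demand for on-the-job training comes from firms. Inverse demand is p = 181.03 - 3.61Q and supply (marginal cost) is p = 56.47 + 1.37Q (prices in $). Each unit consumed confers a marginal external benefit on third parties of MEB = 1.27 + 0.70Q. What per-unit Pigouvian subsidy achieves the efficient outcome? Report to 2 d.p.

Social marginal benefit = demand + MEB = 182.30 - 2.91Q.
Set SMB = MC: 182.30 - 2.91Q = 56.47 + 1.37Q → Q* = 29.3995.
The Pigouvian subsidy equals MEB at Q*: 1.27 + 0.70×29.3995 = 21.8497.

subsidy = $21.85 per unit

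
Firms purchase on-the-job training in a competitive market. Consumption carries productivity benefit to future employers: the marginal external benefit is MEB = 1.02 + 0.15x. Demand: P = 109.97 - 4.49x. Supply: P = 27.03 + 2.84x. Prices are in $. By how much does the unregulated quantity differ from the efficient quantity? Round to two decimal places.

0.38 units

Market equilibrium (private): 27.03 + 2.84x = 109.97 - 4.49x → x_m = 11.3151.
Social marginal benefit = demand + MEB = 110.99 - 4.34x.
Set SMB = MC: 110.99 - 4.34x = 27.03 + 2.84x → x* = 11.6936.
Gap = |11.3151 − 11.6936| = 0.3785.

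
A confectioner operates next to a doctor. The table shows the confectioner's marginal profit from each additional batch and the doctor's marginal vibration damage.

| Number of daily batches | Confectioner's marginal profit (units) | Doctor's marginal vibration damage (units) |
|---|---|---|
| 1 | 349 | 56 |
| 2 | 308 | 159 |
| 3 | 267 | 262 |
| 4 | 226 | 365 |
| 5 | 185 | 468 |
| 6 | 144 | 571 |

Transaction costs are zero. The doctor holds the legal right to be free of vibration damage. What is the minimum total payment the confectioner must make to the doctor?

Efficient level: marginal profit ≥ marginal vibration damage through level 3, so k* = 3.
With the doctor holding the right, the confectioner must at least compensate total damage at k*: 56 + 159 + 262 = 477.

477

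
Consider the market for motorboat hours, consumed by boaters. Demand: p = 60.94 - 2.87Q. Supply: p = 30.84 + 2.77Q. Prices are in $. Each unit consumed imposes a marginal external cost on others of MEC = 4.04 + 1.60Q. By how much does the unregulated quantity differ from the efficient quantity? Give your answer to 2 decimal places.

Market equilibrium (private): 30.84 + 2.77Q = 60.94 - 2.87Q → Q_m = 5.3369.
Social marginal benefit = demand − MEC = 56.90 - 4.47Q.
Set SMB = MC: 56.90 - 4.47Q = 30.84 + 2.77Q → Q* = 3.5994.
Gap = |5.3369 − 3.5994| = 1.7375.

1.74 units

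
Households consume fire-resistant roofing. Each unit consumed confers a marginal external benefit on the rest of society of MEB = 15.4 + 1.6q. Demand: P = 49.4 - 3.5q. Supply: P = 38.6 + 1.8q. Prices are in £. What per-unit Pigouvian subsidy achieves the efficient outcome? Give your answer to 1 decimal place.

Social marginal benefit = demand + MEB = 64.8 - 1.9q.
Set SMB = MC: 64.8 - 1.9q = 38.6 + 1.8q → q* = 7.0811.
The Pigouvian subsidy equals MEB at q*: 15.4 + 1.6×7.0811 = 26.7298.

subsidy = £26.7 per unit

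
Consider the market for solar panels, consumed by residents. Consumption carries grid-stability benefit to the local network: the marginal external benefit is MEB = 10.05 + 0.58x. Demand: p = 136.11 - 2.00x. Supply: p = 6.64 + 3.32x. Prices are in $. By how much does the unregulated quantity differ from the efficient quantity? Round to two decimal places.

Market equilibrium (private): 6.64 + 3.32x = 136.11 - 2.00x → x_m = 24.3365.
Social marginal benefit = demand + MEB = 146.16 - 1.42x.
Set SMB = MC: 146.16 - 1.42x = 6.64 + 3.32x → x* = 29.4346.
Gap = |24.3365 − 29.4346| = 5.0981.

5.10 units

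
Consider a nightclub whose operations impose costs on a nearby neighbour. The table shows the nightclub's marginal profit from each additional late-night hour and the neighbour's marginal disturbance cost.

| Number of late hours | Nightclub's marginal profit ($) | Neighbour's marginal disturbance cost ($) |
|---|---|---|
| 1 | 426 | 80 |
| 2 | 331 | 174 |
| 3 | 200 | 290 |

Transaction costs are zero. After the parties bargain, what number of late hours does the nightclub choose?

Bargaining reaches the level where marginal profit last exceeds marginal disturbance cost.
That holds through level 2 (331 ≥ 174) but not at 3 (200 < 290).

2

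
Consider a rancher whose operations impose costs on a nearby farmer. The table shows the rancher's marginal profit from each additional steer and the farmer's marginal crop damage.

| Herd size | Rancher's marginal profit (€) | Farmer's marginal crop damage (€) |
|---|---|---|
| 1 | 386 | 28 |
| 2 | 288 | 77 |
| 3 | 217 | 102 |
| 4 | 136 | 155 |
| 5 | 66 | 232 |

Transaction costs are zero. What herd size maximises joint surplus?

3

Bargaining reaches the level where marginal profit last exceeds marginal crop damage.
That holds through level 3 (217 ≥ 102) but not at 4 (136 < 155).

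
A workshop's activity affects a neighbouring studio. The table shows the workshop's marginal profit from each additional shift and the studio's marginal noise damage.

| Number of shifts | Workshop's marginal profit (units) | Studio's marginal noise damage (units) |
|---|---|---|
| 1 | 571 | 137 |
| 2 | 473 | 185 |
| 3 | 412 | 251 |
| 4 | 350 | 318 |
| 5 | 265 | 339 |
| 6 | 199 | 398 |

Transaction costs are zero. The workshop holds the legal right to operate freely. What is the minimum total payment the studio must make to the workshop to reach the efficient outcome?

464

Left alone the workshop would choose level 6 (marginal profit stays positive).
Efficient level: k* = 4 (marginal profit ≥ marginal noise damage through 4).
The studio must at least cover the workshop's forgone profit from cutting 6→4: 265 + 199 = 464.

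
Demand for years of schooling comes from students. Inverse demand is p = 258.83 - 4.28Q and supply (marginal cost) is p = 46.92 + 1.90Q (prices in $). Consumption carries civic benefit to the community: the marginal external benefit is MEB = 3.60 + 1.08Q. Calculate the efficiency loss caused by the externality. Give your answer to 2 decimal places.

DWL = $161.87

Market equilibrium (private): 46.92 + 1.90Q = 258.83 - 4.28Q → Q_m = 34.2896.
Social marginal benefit = demand + MEB = 262.43 - 3.20Q.
Set SMB = MC: 262.43 - 3.20Q = 46.92 + 1.90Q → Q* = 42.2569.
Between Q* and Q_m the wedge SMB − MC runs linearly from 0 to MEB(Q_m), so the loss is a triangle.
DWL = ½ × 7.9673 × 40.6328 = 161.8669.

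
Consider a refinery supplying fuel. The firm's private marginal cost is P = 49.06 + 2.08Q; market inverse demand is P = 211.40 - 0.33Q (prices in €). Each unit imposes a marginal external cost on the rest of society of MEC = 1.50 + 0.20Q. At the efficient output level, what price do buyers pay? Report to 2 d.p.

Social marginal cost = private MC + MEC = 50.56 + 2.28Q.
Set SMC = demand: 50.56 + 2.28Q = 211.40 - 0.33Q → Q* = 61.6245.
Consumer price on the demand curve at Q*: 211.40 − 0.33×61.6245 = 191.0639.

P = €191.06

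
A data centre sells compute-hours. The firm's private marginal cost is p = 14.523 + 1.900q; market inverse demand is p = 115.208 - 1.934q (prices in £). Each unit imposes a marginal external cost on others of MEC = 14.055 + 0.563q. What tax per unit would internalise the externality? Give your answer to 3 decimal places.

tax = £25.147 per unit

Social marginal cost = private MC + MEC = 28.578 + 2.463q.
Set SMC = demand: 28.578 + 2.463q = 115.208 - 1.934q → q* = 19.7021.
The Pigouvian tax equals MEC at q*: 14.055 + 0.563×19.7021 = 25.1473.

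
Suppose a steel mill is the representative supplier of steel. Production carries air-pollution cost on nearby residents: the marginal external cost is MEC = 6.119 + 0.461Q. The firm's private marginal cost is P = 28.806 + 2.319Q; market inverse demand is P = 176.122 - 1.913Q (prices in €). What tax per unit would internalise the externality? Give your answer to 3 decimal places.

Social marginal cost = private MC + MEC = 34.925 + 2.780Q.
Set SMC = demand: 34.925 + 2.780Q = 176.122 - 1.913Q → Q* = 30.0867.
The Pigouvian tax equals MEC at Q*: 6.119 + 0.461×30.0867 = 19.9890.

tax = €19.989 per unit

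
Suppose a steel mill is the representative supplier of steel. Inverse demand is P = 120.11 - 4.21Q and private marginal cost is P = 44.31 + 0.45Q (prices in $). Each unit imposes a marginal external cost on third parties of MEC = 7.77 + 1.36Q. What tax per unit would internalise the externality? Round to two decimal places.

tax = $23.14 per unit

Social marginal cost = private MC + MEC = 52.08 + 1.81Q.
Set SMC = demand: 52.08 + 1.81Q = 120.11 - 4.21Q → Q* = 11.3007.
The Pigouvian tax equals MEC at Q*: 7.77 + 1.36×11.3007 = 23.1390.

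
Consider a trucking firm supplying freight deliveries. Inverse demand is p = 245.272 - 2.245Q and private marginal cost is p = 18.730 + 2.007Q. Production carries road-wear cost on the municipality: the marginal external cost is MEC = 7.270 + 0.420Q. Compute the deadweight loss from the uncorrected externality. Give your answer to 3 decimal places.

DWL = 94.066

Market equilibrium (private): 18.730 + 2.007Q = 245.272 - 2.245Q → Q_m = 53.2789.
Social marginal cost = private MC + MEC = 26.000 + 2.427Q.
Set SMC = demand: 26.000 + 2.427Q = 245.272 - 2.245Q → Q* = 46.9332.
Between Q* and Q_m the wedge SMC − demand runs linearly from 0 to MEC(Q_m), so the loss is a triangle.
DWL = ½ × 6.3457 × 29.6471 = 94.0658.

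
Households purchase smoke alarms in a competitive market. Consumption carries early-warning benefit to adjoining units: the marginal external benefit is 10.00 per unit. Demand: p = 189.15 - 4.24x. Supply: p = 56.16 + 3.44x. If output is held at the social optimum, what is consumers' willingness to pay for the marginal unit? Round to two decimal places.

P = 110.21

Social marginal benefit = demand + MEB = 199.15 - 4.24x.
Set SMB = MC: 199.15 - 4.24x = 56.16 + 3.44x → x* = 18.6185.
Consumer price on the demand curve at x*: 189.15 − 4.24×18.6185 = 110.2076.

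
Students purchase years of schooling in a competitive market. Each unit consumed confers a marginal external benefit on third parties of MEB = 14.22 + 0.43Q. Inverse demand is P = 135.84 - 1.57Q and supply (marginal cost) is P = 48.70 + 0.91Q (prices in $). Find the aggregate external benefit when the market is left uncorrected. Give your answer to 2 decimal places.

Market equilibrium (private): 48.70 + 0.91Q = 135.84 - 1.57Q → Q_m = 35.1371.
Total external benefit = ∫₀^{Q_m} (14.22 + 0.43Q) dQ = 14.22×35.1371 + ½×0.43×35.1371² = 765.0920.

$765.09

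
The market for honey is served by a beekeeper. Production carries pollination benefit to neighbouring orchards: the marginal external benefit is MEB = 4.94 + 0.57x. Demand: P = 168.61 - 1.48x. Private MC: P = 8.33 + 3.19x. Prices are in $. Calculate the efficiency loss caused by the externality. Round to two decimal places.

Market equilibrium (private): 8.33 + 3.19x = 168.61 - 1.48x → x_m = 34.3212.
Social marginal cost = private MC − MEB = 3.39 + 2.62x.
Set SMC = demand: 3.39 + 2.62x = 168.61 - 1.48x → x* = 40.2976.
The loss is the area between SMC and demand from x* to x_m; with linear curves that's a triangle of height MEB(x_m).
DWL = ½ × 5.9764 × 24.5031 = 73.2202.

DWL = $73.22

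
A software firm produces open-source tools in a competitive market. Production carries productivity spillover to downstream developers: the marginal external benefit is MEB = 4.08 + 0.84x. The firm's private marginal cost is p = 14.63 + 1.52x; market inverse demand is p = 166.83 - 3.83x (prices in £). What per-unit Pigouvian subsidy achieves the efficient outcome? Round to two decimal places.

Social marginal cost = private MC − MEB = 10.55 + 0.68x.
Set SMC = demand: 10.55 + 0.68x = 166.83 - 3.83x → x* = 34.6519.
The Pigouvian subsidy equals MEB at x*: 4.08 + 0.84×34.6519 = 33.1876.

subsidy = £33.19 per unit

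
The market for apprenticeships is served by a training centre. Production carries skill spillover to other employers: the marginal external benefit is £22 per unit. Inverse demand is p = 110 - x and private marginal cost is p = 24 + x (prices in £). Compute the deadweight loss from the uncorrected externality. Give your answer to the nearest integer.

Market equilibrium (private): 24 + x = 110 - x → x_m = 43.0000.
Social marginal cost = private MC − MEB = 2 + x.
Set SMC = demand: 2 + x = 110 - x → x* = 54.0000.
The welfare-loss triangle has base |x_m − x*| and height MEB(x_m) (the vertical gap between SMC and demand is zero at x* and MEB at x_m).
DWL = ½ × 11.0000 × 22.0000 = 121.0000.

DWL = £121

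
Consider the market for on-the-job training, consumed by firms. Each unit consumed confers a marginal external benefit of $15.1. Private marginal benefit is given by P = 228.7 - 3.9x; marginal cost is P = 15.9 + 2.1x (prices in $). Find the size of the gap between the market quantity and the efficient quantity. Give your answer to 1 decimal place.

Market equilibrium (private): 15.9 + 2.1x = 228.7 - 3.9x → x_m = 35.4667.
Social marginal benefit = demand + MEB = 243.8 - 3.9x.
Set SMB = MC: 243.8 - 3.9x = 15.9 + 2.1x → x* = 37.9833.
Gap = |35.4667 − 37.9833| = 2.5166.

2.5 units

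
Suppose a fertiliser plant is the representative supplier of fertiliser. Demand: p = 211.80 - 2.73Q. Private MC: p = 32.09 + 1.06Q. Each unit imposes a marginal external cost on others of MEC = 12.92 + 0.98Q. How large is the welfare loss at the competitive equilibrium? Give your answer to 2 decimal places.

DWL = 369.71

Market equilibrium (private): 32.09 + 1.06Q = 211.80 - 2.73Q → Q_m = 47.4169.
Social marginal cost = private MC + MEC = 45.01 + 2.04Q.
Set SMC = demand: 45.01 + 2.04Q = 211.80 - 2.73Q → Q* = 34.9665.
The welfare-loss triangle has base |Q_m − Q*| and height MEC(Q_m) (the vertical gap between SMC and demand is zero at Q* and MEC at Q_m).
DWL = ½ × 12.4504 × 59.3885 = 369.7053.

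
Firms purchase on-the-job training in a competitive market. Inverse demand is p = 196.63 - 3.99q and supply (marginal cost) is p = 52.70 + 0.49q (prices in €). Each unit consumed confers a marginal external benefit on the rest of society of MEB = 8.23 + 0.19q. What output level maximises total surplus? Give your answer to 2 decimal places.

q* = 35.47

Social marginal benefit = demand + MEB = 204.86 - 3.80q.
Set SMB = MC: 204.86 - 3.80q = 52.70 + 0.49q → q* = 35.4685.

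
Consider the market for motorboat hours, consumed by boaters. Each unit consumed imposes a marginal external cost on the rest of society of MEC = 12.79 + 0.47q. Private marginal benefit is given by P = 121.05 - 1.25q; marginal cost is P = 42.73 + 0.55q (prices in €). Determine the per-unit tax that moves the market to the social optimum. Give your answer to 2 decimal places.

Social marginal benefit = demand − MEC = 108.26 - 1.72q.
Set SMB = MC: 108.26 - 1.72q = 42.73 + 0.55q → q* = 28.8678.
The Pigouvian tax equals MEC at q*: 12.79 + 0.47×28.8678 = 26.3579.

tax = €26.36 per unit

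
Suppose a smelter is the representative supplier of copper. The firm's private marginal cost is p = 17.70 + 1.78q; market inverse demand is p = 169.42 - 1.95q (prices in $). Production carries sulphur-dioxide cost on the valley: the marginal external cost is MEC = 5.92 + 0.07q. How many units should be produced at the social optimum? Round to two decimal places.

q* = 38.37

Social marginal cost = private MC + MEC = 23.62 + 1.85q.
Set SMC = demand: 23.62 + 1.85q = 169.42 - 1.95q → q* = 38.3684.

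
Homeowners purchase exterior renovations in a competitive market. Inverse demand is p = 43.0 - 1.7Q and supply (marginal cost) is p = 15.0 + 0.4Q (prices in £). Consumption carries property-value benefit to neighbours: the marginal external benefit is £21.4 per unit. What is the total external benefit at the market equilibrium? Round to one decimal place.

£285.3

Market equilibrium (private): 15.0 + 0.4Q = 43.0 - 1.7Q → Q_m = 13.3333.
Total external benefit = MEB × Q_m = 21.4 × 13.3333 = 285.3326.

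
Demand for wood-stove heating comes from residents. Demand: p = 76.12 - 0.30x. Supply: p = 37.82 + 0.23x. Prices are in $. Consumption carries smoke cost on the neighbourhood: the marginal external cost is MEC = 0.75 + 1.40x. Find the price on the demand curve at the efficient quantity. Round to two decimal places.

P = $70.28

Social marginal benefit = demand − MEC = 75.37 - 1.70x.
Set SMB = MC: 75.37 - 1.70x = 37.82 + 0.23x → x* = 19.4560.
Consumer price on the demand curve at x*: 76.12 − 0.30×19.4560 = 70.2832.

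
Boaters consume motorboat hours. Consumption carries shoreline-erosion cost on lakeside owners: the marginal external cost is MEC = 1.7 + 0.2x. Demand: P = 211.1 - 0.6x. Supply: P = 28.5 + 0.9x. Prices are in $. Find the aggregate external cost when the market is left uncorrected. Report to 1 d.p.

Market equilibrium (private): 28.5 + 0.9x = 211.1 - 0.6x → x_m = 121.7333.
Total external cost = ∫₀^{x_m} (1.7 + 0.2x) dx = 1.7×121.7333 + ½×0.2×121.7333² = 1688.8462.

$1688.8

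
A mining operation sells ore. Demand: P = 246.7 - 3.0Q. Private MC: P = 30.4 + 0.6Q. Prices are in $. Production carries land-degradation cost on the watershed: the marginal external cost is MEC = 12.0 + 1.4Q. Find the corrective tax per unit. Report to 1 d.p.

Social marginal cost = private MC + MEC = 42.4 + 2.0Q.
Set SMC = demand: 42.4 + 2.0Q = 246.7 - 3.0Q → Q* = 40.8600.
The Pigouvian tax equals MEC at Q*: 12.0 + 1.4×40.8600 = 69.2040.

tax = $69.2 per unit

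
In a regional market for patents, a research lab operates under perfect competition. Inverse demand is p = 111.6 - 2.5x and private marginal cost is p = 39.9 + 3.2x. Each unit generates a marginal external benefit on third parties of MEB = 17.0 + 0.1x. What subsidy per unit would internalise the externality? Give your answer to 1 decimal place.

subsidy = 18.6 per unit

Social marginal cost = private MC − MEB = 22.9 + 3.1x.
Set SMC = demand: 22.9 + 3.1x = 111.6 - 2.5x → x* = 15.8393.
The Pigouvian subsidy equals MEB at x*: 17.0 + 0.1×15.8393 = 18.5839.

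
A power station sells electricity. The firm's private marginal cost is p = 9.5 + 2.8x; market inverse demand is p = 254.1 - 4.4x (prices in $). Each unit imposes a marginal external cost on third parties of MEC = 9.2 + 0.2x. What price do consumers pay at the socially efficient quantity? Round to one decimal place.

Social marginal cost = private MC + MEC = 18.7 + 3.0x.
Set SMC = demand: 18.7 + 3.0x = 254.1 - 4.4x → x* = 31.8108.
Consumer price on the demand curve at x*: 254.1 − 4.4×31.8108 = 114.1325.

P = $114.1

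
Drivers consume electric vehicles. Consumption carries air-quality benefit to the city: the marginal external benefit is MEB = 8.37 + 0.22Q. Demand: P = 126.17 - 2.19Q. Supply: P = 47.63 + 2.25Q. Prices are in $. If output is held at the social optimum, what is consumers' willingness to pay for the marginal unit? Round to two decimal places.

Social marginal benefit = demand + MEB = 134.54 - 1.97Q.
Set SMB = MC: 134.54 - 1.97Q = 47.63 + 2.25Q → Q* = 20.5948.
Consumer price on the demand curve at Q*: 126.17 − 2.19×20.5948 = 81.0674.

P = $81.07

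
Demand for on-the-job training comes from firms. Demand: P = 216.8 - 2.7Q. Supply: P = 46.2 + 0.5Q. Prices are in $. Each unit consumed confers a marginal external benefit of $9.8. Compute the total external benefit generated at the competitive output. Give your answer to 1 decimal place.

Market equilibrium (private): 46.2 + 0.5Q = 216.8 - 2.7Q → Q_m = 53.3125.
Total external benefit = MEB × Q_m = 9.8 × 53.3125 = 522.4625.

$522.5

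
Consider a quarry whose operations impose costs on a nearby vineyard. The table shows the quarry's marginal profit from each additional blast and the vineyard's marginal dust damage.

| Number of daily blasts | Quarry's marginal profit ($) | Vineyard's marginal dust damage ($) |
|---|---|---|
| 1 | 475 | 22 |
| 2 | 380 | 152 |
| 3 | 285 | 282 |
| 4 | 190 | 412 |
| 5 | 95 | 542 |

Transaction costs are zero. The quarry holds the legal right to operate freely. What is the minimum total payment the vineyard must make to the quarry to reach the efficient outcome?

$285

Left alone the quarry would choose level 5 (marginal profit stays positive).
Efficient level: k* = 3 (marginal profit ≥ marginal dust damage through 3).
The vineyard must at least cover the quarry's forgone profit from cutting 5→3: 190 + 95 = 285.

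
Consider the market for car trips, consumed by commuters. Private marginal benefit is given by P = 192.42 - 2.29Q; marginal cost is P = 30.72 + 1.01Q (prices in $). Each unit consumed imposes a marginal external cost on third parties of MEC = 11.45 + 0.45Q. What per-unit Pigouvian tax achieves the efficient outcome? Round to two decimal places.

tax = $29.48 per unit

Social marginal benefit = demand − MEC = 180.97 - 2.74Q.
Set SMB = MC: 180.97 - 2.74Q = 30.72 + 1.01Q → Q* = 40.0667.
The Pigouvian tax equals MEC at Q*: 11.45 + 0.45×40.0667 = 29.4800.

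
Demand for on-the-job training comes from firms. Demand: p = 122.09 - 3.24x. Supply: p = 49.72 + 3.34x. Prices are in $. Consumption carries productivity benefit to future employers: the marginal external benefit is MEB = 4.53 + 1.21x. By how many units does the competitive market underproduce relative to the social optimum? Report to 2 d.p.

3.32 units

Market equilibrium (private): 49.72 + 3.34x = 122.09 - 3.24x → x_m = 10.9985.
Social marginal benefit = demand + MEB = 126.62 - 2.03x.
Set SMB = MC: 126.62 - 2.03x = 49.72 + 3.34x → x* = 14.3203.
Gap = |10.9985 − 14.3203| = 3.3218.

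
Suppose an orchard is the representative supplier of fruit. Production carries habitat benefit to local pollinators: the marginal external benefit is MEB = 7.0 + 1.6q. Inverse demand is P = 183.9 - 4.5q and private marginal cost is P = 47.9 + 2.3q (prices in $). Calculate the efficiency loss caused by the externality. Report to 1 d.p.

Market equilibrium (private): 47.9 + 2.3q = 183.9 - 4.5q → q_m = 20.0000.
Social marginal cost = private MC − MEB = 40.9 + 0.7q.
Set SMC = demand: 40.9 + 0.7q = 183.9 - 4.5q → q* = 27.5000.
Between q* and q_m the wedge demand − SMC runs linearly from 0 to MEB(q_m), so the loss is a triangle.
DWL = ½ × 7.5000 × 39.0000 = 146.2500.

DWL = $146.3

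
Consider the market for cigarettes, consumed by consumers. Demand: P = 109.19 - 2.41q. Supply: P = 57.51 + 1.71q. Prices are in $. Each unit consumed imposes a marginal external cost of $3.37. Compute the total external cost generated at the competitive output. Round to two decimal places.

$42.27

Market equilibrium (private): 57.51 + 1.71q = 109.19 - 2.41q → q_m = 12.5437.
Total external cost = MEC × q_m = 3.37 × 12.5437 = 42.2723.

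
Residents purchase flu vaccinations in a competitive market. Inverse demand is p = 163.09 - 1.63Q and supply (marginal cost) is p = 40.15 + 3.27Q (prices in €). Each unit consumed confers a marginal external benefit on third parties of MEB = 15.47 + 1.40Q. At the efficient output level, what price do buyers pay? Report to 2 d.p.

Social marginal benefit = demand + MEB = 178.56 - 0.23Q.
Set SMB = MC: 178.56 - 0.23Q = 40.15 + 3.27Q → Q* = 39.5457.
Consumer price on the demand curve at Q*: 163.09 − 1.63×39.5457 = 98.6305.

P = €98.63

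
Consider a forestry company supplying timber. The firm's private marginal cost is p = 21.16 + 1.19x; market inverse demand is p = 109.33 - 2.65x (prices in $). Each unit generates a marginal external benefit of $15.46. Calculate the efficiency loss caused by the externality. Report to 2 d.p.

DWL = $31.12

Market equilibrium (private): 21.16 + 1.19x = 109.33 - 2.65x → x_m = 22.9609.
Social marginal cost = private MC − MEB = 5.70 + 1.19x.
Set SMC = demand: 5.70 + 1.19x = 109.33 - 2.65x → x* = 26.9870.
The welfare-loss triangle has base |x_m − x*| and height MEB(x_m) (the vertical gap between SMC and demand is zero at x* and MEB at x_m).
DWL = ½ × 4.0261 × 15.4600 = 31.1218.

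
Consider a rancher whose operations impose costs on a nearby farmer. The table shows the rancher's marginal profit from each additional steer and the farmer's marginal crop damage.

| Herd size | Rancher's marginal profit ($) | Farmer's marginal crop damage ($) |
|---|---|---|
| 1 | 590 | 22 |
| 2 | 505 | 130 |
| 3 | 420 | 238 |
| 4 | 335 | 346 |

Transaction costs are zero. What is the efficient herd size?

3

Bargaining reaches the level where marginal profit last exceeds marginal crop damage.
That holds through level 3 (420 ≥ 238) but not at 4 (335 < 346).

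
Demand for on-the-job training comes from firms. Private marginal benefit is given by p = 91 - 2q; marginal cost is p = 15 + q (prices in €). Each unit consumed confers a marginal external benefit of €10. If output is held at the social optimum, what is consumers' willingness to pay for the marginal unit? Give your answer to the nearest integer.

P = €34

Social marginal benefit = demand + MEB = 101 - 2q.
Set SMB = MC: 101 - 2q = 15 + q → q* = 28.6667.
Consumer price on the demand curve at q*: 91 − 2×28.6667 = 33.6666.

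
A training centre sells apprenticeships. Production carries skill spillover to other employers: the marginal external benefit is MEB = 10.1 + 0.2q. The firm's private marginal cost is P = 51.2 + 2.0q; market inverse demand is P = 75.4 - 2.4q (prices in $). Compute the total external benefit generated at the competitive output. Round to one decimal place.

Market equilibrium (private): 51.2 + 2.0q = 75.4 - 2.4q → q_m = 5.5000.
Total external benefit = ∫₀^{q_m} (10.1 + 0.2q) dq = 10.1×5.5000 + ½×0.2×5.5000² = 58.5750.

$58.6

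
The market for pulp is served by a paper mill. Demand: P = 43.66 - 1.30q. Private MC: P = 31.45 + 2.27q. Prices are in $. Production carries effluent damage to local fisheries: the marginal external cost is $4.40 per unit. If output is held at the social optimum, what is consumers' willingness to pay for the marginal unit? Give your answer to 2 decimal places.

Social marginal cost = private MC + MEC = 35.85 + 2.27q.
Set SMC = demand: 35.85 + 2.27q = 43.66 - 1.30q → q* = 2.1877.
Consumer price on the demand curve at q*: 43.66 − 1.30×2.1877 = 40.8160.

P = $40.82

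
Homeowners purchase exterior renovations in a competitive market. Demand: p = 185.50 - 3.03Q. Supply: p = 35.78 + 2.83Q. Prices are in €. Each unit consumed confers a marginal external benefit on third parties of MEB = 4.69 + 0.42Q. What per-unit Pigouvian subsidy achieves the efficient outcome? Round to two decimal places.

Social marginal benefit = demand + MEB = 190.19 - 2.61Q.
Set SMB = MC: 190.19 - 2.61Q = 35.78 + 2.83Q → Q* = 28.3842.
The Pigouvian subsidy equals MEB at Q*: 4.69 + 0.42×28.3842 = 16.6114.

subsidy = €16.61 per unit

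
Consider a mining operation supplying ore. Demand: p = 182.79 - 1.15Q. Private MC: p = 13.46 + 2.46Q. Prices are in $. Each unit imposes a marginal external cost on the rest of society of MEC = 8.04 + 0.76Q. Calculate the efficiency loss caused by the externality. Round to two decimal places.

Market equilibrium (private): 13.46 + 2.46Q = 182.79 - 1.15Q → Q_m = 46.9058.
Social marginal cost = private MC + MEC = 21.50 + 3.22Q.
Set SMC = demand: 21.50 + 3.22Q = 182.79 - 1.15Q → Q* = 36.9085.
The loss is the area between SMC and demand from Q* to Q_m; with linear curves that's a triangle of height MEC(Q_m).
DWL = ½ × 9.9973 × 43.6884 = 218.3830.

DWL = $218.38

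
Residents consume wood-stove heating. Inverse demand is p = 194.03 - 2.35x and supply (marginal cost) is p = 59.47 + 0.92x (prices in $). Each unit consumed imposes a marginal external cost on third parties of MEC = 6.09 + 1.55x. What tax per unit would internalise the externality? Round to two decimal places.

tax = $47.40 per unit

Social marginal benefit = demand − MEC = 187.94 - 3.90x.
Set SMB = MC: 187.94 - 3.90x = 59.47 + 0.92x → x* = 26.6535.
The Pigouvian tax equals MEC at x*: 6.09 + 1.55×26.6535 = 47.4029.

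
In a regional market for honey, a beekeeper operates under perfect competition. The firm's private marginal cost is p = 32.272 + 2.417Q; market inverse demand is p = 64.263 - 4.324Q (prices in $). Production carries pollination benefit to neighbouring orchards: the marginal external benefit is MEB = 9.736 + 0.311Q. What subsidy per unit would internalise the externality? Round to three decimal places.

Social marginal cost = private MC − MEB = 22.536 + 2.106Q.
Set SMC = demand: 22.536 + 2.106Q = 64.263 - 4.324Q → Q* = 6.4894.
The Pigouvian subsidy equals MEB at Q*: 9.736 + 0.311×6.4894 = 11.7542.

subsidy = $11.754 per unit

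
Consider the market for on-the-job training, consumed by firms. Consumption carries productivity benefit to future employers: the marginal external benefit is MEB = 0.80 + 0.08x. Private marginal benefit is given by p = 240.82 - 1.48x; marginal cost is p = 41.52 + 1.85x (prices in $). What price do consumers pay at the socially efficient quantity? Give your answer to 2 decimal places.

P = $149.70

Social marginal benefit = demand + MEB = 241.62 - 1.40x.
Set SMB = MC: 241.62 - 1.40x = 41.52 + 1.85x → x* = 61.5692.
Consumer price on the demand curve at x*: 240.82 − 1.48×61.5692 = 149.6976.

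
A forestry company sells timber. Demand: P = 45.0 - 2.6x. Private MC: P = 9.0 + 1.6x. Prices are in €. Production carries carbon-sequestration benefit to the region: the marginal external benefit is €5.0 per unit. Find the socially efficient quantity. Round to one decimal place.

Social marginal cost = private MC − MEB = 4.0 + 1.6x.
Set SMC = demand: 4.0 + 1.6x = 45.0 - 2.6x → x* = 9.7619.

x* = 9.8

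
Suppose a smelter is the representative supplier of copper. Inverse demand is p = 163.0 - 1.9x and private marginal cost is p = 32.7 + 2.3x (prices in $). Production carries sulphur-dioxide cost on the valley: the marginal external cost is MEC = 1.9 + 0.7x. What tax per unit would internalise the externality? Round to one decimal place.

Social marginal cost = private MC + MEC = 34.6 + 3.0x.
Set SMC = demand: 34.6 + 3.0x = 163.0 - 1.9x → x* = 26.2041.
The Pigouvian tax equals MEC at x*: 1.9 + 0.7×26.2041 = 20.2429.

tax = $20.2 per unit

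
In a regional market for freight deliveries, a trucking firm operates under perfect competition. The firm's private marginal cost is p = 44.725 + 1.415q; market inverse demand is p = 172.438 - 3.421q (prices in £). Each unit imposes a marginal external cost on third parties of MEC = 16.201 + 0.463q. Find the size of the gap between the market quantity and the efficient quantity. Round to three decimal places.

5.365 units

Market equilibrium (private): 44.725 + 1.415q = 172.438 - 3.421q → q_m = 26.4088.
Social marginal cost = private MC + MEC = 60.926 + 1.878q.
Set SMC = demand: 60.926 + 1.878q = 172.438 - 3.421q → q* = 21.0440.
Gap = |26.4088 − 21.0440| = 5.3648.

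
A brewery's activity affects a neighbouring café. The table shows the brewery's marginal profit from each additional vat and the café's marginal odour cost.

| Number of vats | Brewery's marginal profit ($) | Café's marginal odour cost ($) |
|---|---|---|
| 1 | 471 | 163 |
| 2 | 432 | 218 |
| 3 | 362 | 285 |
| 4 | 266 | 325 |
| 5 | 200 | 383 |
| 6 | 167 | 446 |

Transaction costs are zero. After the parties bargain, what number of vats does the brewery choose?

3

Bargaining reaches the level where marginal profit last exceeds marginal odour cost.
That holds through level 3 (362 ≥ 285) but not at 4 (266 < 325).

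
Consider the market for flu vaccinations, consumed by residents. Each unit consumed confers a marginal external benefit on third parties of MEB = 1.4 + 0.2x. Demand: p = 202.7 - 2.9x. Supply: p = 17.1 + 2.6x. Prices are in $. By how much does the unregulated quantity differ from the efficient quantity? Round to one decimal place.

1.5 units

Market equilibrium (private): 17.1 + 2.6x = 202.7 - 2.9x → x_m = 33.7455.
Social marginal benefit = demand + MEB = 204.1 - 2.7x.
Set SMB = MC: 204.1 - 2.7x = 17.1 + 2.6x → x* = 35.2830.
Gap = |33.7455 − 35.2830| = 1.5375.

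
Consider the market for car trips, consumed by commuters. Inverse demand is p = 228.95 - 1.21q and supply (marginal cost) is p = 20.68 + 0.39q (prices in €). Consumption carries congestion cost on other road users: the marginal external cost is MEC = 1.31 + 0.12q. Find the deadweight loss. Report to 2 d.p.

DWL = €83.32

Market equilibrium (private): 20.68 + 0.39q = 228.95 - 1.21q → q_m = 130.1688.
Social marginal benefit = demand − MEC = 227.64 - 1.33q.
Set SMB = MC: 227.64 - 1.33q = 20.68 + 0.39q → q* = 120.3256.
Height of the DWL triangle at q_m is MC(q_m) − SMB(q_m) = MEC(q_m) = 16.9303.
DWL = ½ × 9.8432 × 16.9303 = 83.3242.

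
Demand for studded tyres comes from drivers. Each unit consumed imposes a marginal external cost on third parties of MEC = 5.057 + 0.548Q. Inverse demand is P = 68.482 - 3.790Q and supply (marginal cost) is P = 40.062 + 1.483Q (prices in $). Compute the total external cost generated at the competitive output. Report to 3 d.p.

$35.215

Market equilibrium (private): 40.062 + 1.483Q = 68.482 - 3.790Q → Q_m = 5.3897.
Total external cost = ∫₀^{Q_m} (5.057 + 0.548Q) dQ = 5.057×5.3897 + ½×0.548×5.3897² = 35.2151.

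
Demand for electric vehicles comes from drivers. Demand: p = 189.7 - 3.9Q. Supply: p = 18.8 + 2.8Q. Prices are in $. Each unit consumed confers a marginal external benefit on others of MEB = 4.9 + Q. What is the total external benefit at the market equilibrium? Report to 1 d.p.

$450.3

Market equilibrium (private): 18.8 + 2.8Q = 189.7 - 3.9Q → Q_m = 25.5075.
Total external benefit = ∫₀^{Q_m} (4.9 + 1.0Q) dQ = 4.9×25.5075 + ½×1.0×25.5075² = 450.3030.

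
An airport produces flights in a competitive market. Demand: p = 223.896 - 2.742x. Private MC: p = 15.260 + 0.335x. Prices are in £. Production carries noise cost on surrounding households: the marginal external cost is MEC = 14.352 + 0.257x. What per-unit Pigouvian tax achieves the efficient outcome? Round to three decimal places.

Social marginal cost = private MC + MEC = 29.612 + 0.592x.
Set SMC = demand: 29.612 + 0.592x = 223.896 - 2.742x → x* = 58.2735.
The Pigouvian tax equals MEC at x*: 14.352 + 0.257×58.2735 = 29.3283.

tax = £29.328 per unit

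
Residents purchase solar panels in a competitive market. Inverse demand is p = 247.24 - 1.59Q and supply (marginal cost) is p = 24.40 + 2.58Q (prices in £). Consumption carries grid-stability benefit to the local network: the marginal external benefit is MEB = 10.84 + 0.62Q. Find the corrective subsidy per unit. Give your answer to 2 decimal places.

subsidy = £51.65 per unit

Social marginal benefit = demand + MEB = 258.08 - 0.97Q.
Set SMB = MC: 258.08 - 0.97Q = 24.40 + 2.58Q → Q* = 65.8254.
The Pigouvian subsidy equals MEB at Q*: 10.84 + 0.62×65.8254 = 51.6517.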